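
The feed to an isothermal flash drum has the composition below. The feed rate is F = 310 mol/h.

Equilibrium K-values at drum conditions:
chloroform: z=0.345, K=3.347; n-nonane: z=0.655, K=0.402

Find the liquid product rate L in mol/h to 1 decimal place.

Rachford–Rice: g(β) = Σ zᵢ(Kᵢ−1)/(1+β(Kᵢ−1)) = 0.
Feasibility: ΣzᵢKᵢ = 1.418, Σzᵢ/Kᵢ = 1.732 — both > 1, two phases present.
Newton iteration, β⁰ = 0.61:
  β = 0.610: g = -0.2836, g' = -0.902 → β = 0.296
  β = 0.296: g = 0.0023, g' = -1.008 → β = 0.298
Converged at β = 0.298.
Then V = β·F = 0.2978·310 = 92.3 mol/h and L = F − V = 217.7 mol/h.

L = 217.7 mol/h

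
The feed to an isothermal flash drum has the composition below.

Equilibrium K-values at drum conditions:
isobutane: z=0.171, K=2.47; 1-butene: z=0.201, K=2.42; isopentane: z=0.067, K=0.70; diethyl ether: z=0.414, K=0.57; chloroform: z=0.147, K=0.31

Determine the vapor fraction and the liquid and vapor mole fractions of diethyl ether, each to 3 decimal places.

Let ψ = V/F and solve Σ zᵢ(Kᵢ−1)/(1+ψ(Kᵢ−1)) = 0.
Check two-phase: ΣzᵢKᵢ = 1.237 > 1 and Σzᵢ/Kᵢ = 1.449 > 1, so g(0) = 0.237 > 0 and g(1) = -0.449 < 0.
Newton–Raphson from ψ = 0.38:
  ψ = 0.380: g = -0.0263, g' = -0.569 → ψ = 0.334
Converged at ψ = 0.334.
Compositions from xᵢ = zᵢ/(1+ψ(Kᵢ−1)), yᵢ = Kᵢxᵢ:
  isobutane: x = 0.115, y = 0.283
  1-butene: x = 0.136, y = 0.330
  isopentane: x = 0.074, y = 0.052
  diethyl ether: x = 0.484, y = 0.276
  chloroform: x = 0.191, y = 0.059

ψ = 0.334, x_diethyl ether = 0.484, y_diethyl ether = 0.276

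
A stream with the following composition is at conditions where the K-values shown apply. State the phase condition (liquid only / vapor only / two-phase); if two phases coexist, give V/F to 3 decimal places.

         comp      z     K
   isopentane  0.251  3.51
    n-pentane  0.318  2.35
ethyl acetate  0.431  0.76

vapor only

ΣzᵢKᵢ = 1.956; Σzᵢ/Kᵢ = 0.774.
Since Σzᵢ/Kᵢ < 1 the mixture is above its dew point — single vapor phase.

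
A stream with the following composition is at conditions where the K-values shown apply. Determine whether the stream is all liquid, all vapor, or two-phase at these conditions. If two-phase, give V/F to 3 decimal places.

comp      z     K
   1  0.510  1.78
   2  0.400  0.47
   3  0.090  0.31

ΣzᵢKᵢ = 1.124; Σzᵢ/Kᵢ = 1.428.
Both exceed 1, so a two-phase solution exists.
Rachford–Rice: g(ψ) = Σ zᵢ(Kᵢ−1)/(1+ψ(Kᵢ−1)) = 0.
Iterate (Newton) starting at ψ = 0.5:
  ψ = 0.500: g = -0.0971, g' = -0.468 → ψ = 0.293
  ψ = 0.293: g = -0.0049, g' = -0.430 → ψ = 0.281
Converged at ψ = 0.281.

two-phase, V/F = 0.281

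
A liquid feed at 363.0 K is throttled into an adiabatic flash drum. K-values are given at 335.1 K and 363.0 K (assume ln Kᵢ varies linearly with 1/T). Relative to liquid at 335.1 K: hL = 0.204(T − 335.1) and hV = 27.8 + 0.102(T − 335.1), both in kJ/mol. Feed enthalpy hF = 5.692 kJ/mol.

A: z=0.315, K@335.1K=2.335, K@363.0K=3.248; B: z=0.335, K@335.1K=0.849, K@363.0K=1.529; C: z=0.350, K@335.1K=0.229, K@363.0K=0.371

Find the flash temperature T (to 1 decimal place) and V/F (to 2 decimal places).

Adiabatic flash: solve Rachford–Rice at each trial T, then check hF = ψ·hV(T) + (1−ψ)·hL(T).
  T = 335.1 K: K = (2.335, 0.849, 0.229), RR gives ψ = 0.140, H_out = 3.897 kJ/mol
  T = 363.0 K: K = (3.248, 1.529, 0.371), RR gives ψ = 0.715, H_out = 23.537 kJ/mol
  T = 349.1 K: K = (2.774, 1.154, 0.295), RR gives ψ = 0.446, H_out = 14.617 kJ/mol
  T = 342.1 K: K = (2.549, 0.993, 0.260), RR gives ψ = 0.297, H_out = 9.479 kJ/mol
  T = 338.6 K: K = (2.441, 0.919, 0.244), RR gives ψ = 0.220, H_out = 6.742 kJ/mol
  T = 336.9 K: K = (2.389, 0.884, 0.237), RR gives ψ = 0.181, H_out = 5.374 kJ/mol
Linear interpolation between T = 336.9 (H_out = 5.374) and T = 338.6 (H_out = 6.742) on hF = 5.692 gives T ≈ 337.3 K, at which ψ = 0.19.

T = 337.3 K, V/F = 0.19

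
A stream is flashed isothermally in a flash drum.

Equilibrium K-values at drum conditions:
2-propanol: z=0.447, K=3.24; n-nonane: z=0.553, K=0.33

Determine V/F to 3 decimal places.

Binary case is linear: z₁(K₁−1)(1+V/F(K₂−1)) + z₂(K₂−1)(1+V/F(K₁−1)) = 0
⇒ V/F = [z₁(K₁−1)+z₂(K₂−1)] / [−(K₁−1)(K₂−1)] = 0.6308/1.5008 = 0.420

V/F = 0.420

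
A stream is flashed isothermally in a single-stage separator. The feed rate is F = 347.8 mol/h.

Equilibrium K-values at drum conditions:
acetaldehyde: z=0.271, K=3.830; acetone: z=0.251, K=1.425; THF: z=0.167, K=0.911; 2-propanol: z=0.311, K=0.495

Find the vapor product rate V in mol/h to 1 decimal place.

Let β = V/F and solve Σ zᵢ(Kᵢ−1)/(1+β(Kᵢ−1)) = 0.
Feasibility: ΣzᵢKᵢ = 1.702, Σzᵢ/Kᵢ = 1.058 — both > 1, two phases present.
Newton–Raphson from β = 0.5:
  β = 0.500: g = 0.1799, g' = -0.546 → β = 0.829
  β = 0.829: g = 0.0218, g' = -0.455 → β = 0.877
Converged at β = 0.877.
Then V = β·F = 0.8769·347.8 = 305.0 mol/h and L = F − V = 42.8 mol/h.

V = 305.0 mol/h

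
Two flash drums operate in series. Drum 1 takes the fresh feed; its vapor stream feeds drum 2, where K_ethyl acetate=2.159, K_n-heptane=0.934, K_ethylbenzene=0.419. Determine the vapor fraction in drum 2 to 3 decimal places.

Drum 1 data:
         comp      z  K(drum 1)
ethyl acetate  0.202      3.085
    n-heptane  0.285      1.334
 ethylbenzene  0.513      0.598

V/F (drum 2) = 0.152

Drum 1:
Material balance + equilibrium reduce to Σ zᵢ(Kᵢ−1)/(1+ψ₁(Kᵢ−1)) = 0.
Check two-phase: ΣzᵢKᵢ = 1.310 > 1 and Σzᵢ/Kᵢ = 1.137 > 1, so g(0) = 0.310 > 0 and g(1) = -0.137 < 0.
Iterate (Newton) starting at ψ₁ = 0.5:
  ψ₁ = 0.500: g = 0.0297, g' = -0.364 → ψ₁ = 0.582
  ψ₁ = 0.582: g = 0.0009, g' = -0.343 → ψ₁ = 0.584
Converged at ψ₁ = 0.584.
Drum-1 compositions:
  ethyl acetate: x = 0.091, y = 0.281
  n-heptane: x = 0.238, y = 0.318
  ethylbenzene: x = 0.670, y = 0.401
Drum-2 feed = drum-1 vapor: z₂ = (0.2809, 0.3181, 0.4009).
Drum 2:
Newton–Raphson from ψ₂ = 0.5:
  ψ₂ = 0.500: g = -0.1439, g' = -0.422 → ψ₂ = 0.159
  ψ₂ = 0.159: g = -0.0028, g' = -0.435 → ψ₂ = 0.152
Converged at ψ₂ = 0.152.
  ethyl acetate: x = 0.239, y = 0.516
  n-heptane: x = 0.321, y = 0.300
  ethylbenzene: x = 0.440, y = 0.184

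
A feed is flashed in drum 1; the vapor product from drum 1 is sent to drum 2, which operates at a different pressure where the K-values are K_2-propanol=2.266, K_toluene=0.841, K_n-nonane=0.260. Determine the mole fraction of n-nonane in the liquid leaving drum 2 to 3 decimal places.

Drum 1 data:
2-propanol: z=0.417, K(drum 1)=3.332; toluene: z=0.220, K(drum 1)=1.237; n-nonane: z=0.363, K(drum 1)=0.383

Drum 1:
Material balance + equilibrium reduce to Σ zᵢ(Kᵢ−1)/(1+ψ₁(Kᵢ−1)) = 0.
Feasibility: ΣzᵢKᵢ = 1.801, Σzᵢ/Kᵢ = 1.251 — both > 1, two phases present.
Newton iteration, ψ₁⁰ = 0.5:
  ψ₁ = 0.500: g = 0.1717, g' = -0.782 → ψ₁ = 0.719
  ψ₁ = 0.719: g = 0.0049, g' = -0.772 → ψ₁ = 0.726
Converged at ψ₁ = 0.726.
Drum-1 compositions:
  2-propanol: x = 0.155, y = 0.516
  toluene: x = 0.188, y = 0.232
  n-nonane: x = 0.657, y = 0.252
Drum-2 feed = drum-1 vapor: z₂ = (0.5160, 0.2322, 0.2518).
Drum 2:
Material balance + equilibrium reduce to Σ zᵢ(Kᵢ−1)/(1+ψ₂(Kᵢ−1)) = 0.
Feasibility: ΣzᵢKᵢ = 1.430, Σzᵢ/Kᵢ = 1.472 — both > 1, two phases present.
Iterate (Newton) starting at ψ₂ = 0.5:
  ψ₂ = 0.500: g = 0.0642, g' = -0.664 → ψ₂ = 0.597
  ψ₂ = 0.597: g = -0.0022, g' = -0.718 → ψ₂ = 0.593
Converged at ψ₂ = 0.593.
  2-propanol: x = 0.295, y = 0.668
  toluene: x = 0.256, y = 0.216
  n-nonane: x = 0.449, y = 0.117

x_n-nonane (drum 2) = 0.449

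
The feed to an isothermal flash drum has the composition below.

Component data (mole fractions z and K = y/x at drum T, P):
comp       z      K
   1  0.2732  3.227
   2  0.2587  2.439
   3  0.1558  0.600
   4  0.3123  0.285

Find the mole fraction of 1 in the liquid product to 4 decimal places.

x_1 = 0.1185

Iterate (Newton) starting at β = 0.7:
  β = 0.7000: g = -0.11037, g' = -1.0279 → β = 0.5926
  β = 0.5926: g = -0.00596, g' = -0.9314 → β = 0.5862
Converged at β = 0.5862.
Compositions from xᵢ = zᵢ/(1+β(Kᵢ−1)), yᵢ = Kᵢxᵢ:
  1: x = 0.1185, y = 0.3824
  2: x = 0.1403, y = 0.3423
  3: x = 0.2035, y = 0.1221
  4: x = 0.5377, y = 0.1532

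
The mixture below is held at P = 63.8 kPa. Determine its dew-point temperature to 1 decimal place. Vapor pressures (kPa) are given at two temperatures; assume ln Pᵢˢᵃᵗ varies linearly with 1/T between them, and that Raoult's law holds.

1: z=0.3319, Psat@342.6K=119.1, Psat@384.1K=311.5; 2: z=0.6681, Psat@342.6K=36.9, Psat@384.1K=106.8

Dew-point temperature: Σzᵢ·P/Pᵢˢᵃᵗ(T) = 1. Interpolate ln Pᵢˢᵃᵗ = aᵢ + bᵢ/T.
  T = 342.6 K: ΣzᵢP/Pᵢˢᵃᵗ = 1.3329
  T = 384.1 K: ΣzᵢP/Pᵢˢᵃᵗ = 0.4671
  T = 363.4 K: ΣzᵢP/Pᵢˢᵃᵗ = 0.7647
  T = 353.0 K: ΣzᵢP/Pᵢˢᵃᵗ = 1.0013
  T = 358.2 K: ΣzᵢP/Pᵢˢᵃᵗ = 0.8733
  T = 355.6 K: ΣzᵢP/Pᵢˢᵃᵗ = 0.9347
  T = 354.3 K: ΣzᵢP/Pᵢˢᵃᵗ = 0.9673
Interpolating between 353.0 K and 354.3 K gives T ≈ 353.0 K.

T = 353.0 K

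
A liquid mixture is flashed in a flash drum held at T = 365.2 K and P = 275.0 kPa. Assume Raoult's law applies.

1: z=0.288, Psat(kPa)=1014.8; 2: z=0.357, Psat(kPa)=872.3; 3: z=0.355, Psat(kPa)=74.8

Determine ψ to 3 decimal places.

Raoult's law: Kᵢ = Pᵢˢᵃᵗ/P = Pᵢˢᵃᵗ/275.0.
  K_1 = 1014.8/275.0 = 3.69018, K_2 = 872.3/275.0 = 3.17200, K_3 = 74.8/275.0 = 0.27200
Material balance + equilibrium reduce to Σ zᵢ(Kᵢ−1)/(1+ψ(Kᵢ−1)) = 0.
g(0) = ΣzᵢKᵢ − 1 = 1.292 and g(1) = 1 − Σzᵢ/Kᵢ = -0.496, so a root lies in (0, 1).
Newton iteration, ψ⁰ = 0.46:
  ψ = 0.460: g = 0.3456, g' = -1.263 → ψ = 0.734
  ψ = 0.734: g = 0.0049, g' = -1.353 → ψ = 0.737
Converged at ψ = 0.737.

ψ = 0.737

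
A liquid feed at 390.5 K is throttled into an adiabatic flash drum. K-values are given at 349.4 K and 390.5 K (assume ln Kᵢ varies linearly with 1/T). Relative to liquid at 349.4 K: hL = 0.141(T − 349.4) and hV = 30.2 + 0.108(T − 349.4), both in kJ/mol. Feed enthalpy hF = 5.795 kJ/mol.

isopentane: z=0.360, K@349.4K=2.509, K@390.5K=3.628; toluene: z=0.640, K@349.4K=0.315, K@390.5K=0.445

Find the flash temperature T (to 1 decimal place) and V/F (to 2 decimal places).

Adiabatic flash: solve Rachford–Rice at each trial T, then check hF = ψ·hV(T) + (1−ψ)·hL(T).
  T = 349.4 K: K = (2.509, 0.315), RR gives ψ = 0.101, H_out = 3.063 kJ/mol
  T = 390.5 K: K = (3.628, 0.445), RR gives ψ = 0.405, H_out = 17.480 kJ/mol
  T = 369.9 K: K = (3.047, 0.378), RR gives ψ = 0.266, H_out = 10.742 kJ/mol
  T = 359.6 K: K = (2.771, 0.346), RR gives ψ = 0.189, H_out = 7.079 kJ/mol
  T = 354.5 K: K = (2.639, 0.330), RR gives ψ = 0.147, H_out = 5.132 kJ/mol
  T = 357.1 K: K = (2.706, 0.338), RR gives ψ = 0.169, H_out = 6.138 kJ/mol
  T = 355.8 K: K = (2.672, 0.334), RR gives ψ = 0.158, H_out = 5.639 kJ/mol
Linear interpolation between T = 355.8 (H_out = 5.639) and T = 357.1 (H_out = 6.138) on hF = 5.795 gives T ≈ 356.2 K, at which ψ = 0.16.

T = 356.2 K, V/F = 0.16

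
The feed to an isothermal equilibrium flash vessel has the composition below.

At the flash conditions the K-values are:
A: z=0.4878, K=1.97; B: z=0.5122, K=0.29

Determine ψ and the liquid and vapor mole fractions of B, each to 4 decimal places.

Material balance + equilibrium reduce to Σ zᵢ(Kᵢ−1)/(1+ψ(Kᵢ−1)) = 0.
Check two-phase: ΣzᵢKᵢ = 1.1095 > 1 and Σzᵢ/Kᵢ = 2.0138 > 1, so g(0) = 0.1095 > 0 and g(1) = -1.0138 < 0.
Binary case is linear: z₁(K₁−1)(1+ψ(K₂−1)) + z₂(K₂−1)(1+ψ(K₁−1)) = 0
⇒ ψ = [z₁(K₁−1)+z₂(K₂−1)] / [−(K₁−1)(K₂−1)] = 0.10950/0.68870 = 0.1590
Compositions from xᵢ = zᵢ/(1+ψ(Kᵢ−1)), yᵢ = Kᵢxᵢ:
  A: x = 0.4226, y = 0.8326
  B: x = 0.5774, y = 0.1674

ψ = 0.1590, x_B = 0.5774, y_B = 0.1674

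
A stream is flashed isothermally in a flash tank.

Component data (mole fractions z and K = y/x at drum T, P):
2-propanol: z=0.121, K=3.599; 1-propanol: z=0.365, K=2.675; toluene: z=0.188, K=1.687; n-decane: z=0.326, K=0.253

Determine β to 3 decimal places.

β = 0.673

Rachford–Rice: g(β) = Σ zᵢ(Kᵢ−1)/(1+β(Kᵢ−1)) = 0.
g(0) = ΣzᵢKᵢ − 1 = 0.811 and g(1) = 1 − Σzᵢ/Kᵢ = -0.570, so a root lies in (0, 1).
Iterate (Newton) starting at β = 0.61:
  β = 0.610: g = 0.0677, g' = -1.031 → β = 0.676
  β = 0.676: g = -0.0026, g' = -1.116 → β = 0.673
Converged at β = 0.673.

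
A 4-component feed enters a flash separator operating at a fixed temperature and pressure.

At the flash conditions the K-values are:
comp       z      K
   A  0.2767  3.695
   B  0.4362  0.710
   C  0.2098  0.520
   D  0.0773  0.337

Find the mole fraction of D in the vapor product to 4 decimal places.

y_D = 0.0366

Rachford–Rice: g(β) = Σ zᵢ(Kᵢ−1)/(1+β(Kᵢ−1)) = 0.
g(0) = ΣzᵢKᵢ − 1 = 0.4673 and g(1) = 1 − Σzᵢ/Kᵢ = -0.3221, so a root lies in (0, 1).
Iterate (Newton) starting at β = 0.38:
  β = 0.3800: g = 0.03457, g' = -0.6699 → β = 0.4316
  β = 0.4316: g = 0.00132, g' = -0.6210 → β = 0.4337
Converged at β = 0.4337.
Compositions from xᵢ = zᵢ/(1+β(Kᵢ−1)), yᵢ = Kᵢxᵢ:
  A: x = 0.1276, y = 0.4714
  B: x = 0.4990, y = 0.3543
  C: x = 0.2650, y = 0.1378
  D: x = 0.1085, y = 0.0366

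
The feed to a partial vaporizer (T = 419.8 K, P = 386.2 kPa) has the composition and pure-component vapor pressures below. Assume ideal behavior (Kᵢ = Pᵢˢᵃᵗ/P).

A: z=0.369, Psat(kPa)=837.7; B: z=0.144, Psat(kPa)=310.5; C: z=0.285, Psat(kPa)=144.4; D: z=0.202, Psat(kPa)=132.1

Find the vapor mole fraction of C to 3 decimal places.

Raoult's law: Kᵢ = Pᵢˢᵃᵗ/P = Pᵢˢᵃᵗ/386.2.
  K_A = 837.7/386.2 = 2.16908, K_B = 310.5/386.2 = 0.80399, K_C = 144.4/386.2 = 0.37390, K_D = 132.1/386.2 = 0.34205
Material balance + equilibrium reduce to Σ zᵢ(Kᵢ−1)/(1+ψ(Kᵢ−1)) = 0.
g(0) = ΣzᵢKᵢ − 1 = 0.092 and g(1) = 1 − Σzᵢ/Kᵢ = -0.702, so a root lies in (0, 1).
Iterate (Newton) starting at ψ = 0.5:
  ψ = 0.500: g = -0.2169, g' = -0.639 → ψ = 0.160
  ψ = 0.160: g = -0.0128, g' = -0.611 → ψ = 0.139
  ψ = 0.139: g = 0.0001, g' = -0.619 → ψ = 0.140
Converged at ψ = 0.140.
Compositions from xᵢ = zᵢ/(1+ψ(Kᵢ−1)), yᵢ = Kᵢxᵢ:
  A: x = 0.317, y = 0.688
  B: x = 0.148, y = 0.119
  C: x = 0.312, y = 0.117
  D: x = 0.222, y = 0.076

y_C = 0.117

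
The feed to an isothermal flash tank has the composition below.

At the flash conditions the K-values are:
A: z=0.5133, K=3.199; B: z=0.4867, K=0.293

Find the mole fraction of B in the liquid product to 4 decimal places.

x_B = 0.7567

Let β = V/F and solve Σ zᵢ(Kᵢ−1)/(1+β(Kᵢ−1)) = 0.
Check two-phase: ΣzᵢKᵢ = 1.7846 > 1 and Σzᵢ/Kᵢ = 1.8215 > 1, so g(0) = 0.7846 > 0 and g(1) = -0.8215 < 0.
Newton iteration, β⁰ = 0.5:
  β = 0.5000: g = 0.00538, g' = -1.1452 → β = 0.5047
Converged at β = 0.5047.
Compositions from xᵢ = zᵢ/(1+β(Kᵢ−1)), yᵢ = Kᵢxᵢ:
  A: x = 0.2433, y = 0.7783
  B: x = 0.7567, y = 0.2217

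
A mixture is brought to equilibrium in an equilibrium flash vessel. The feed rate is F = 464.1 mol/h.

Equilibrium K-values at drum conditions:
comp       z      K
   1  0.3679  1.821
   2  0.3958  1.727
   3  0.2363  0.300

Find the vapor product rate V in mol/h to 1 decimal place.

V = 364.1 mol/h

Material balance + equilibrium reduce to Σ zᵢ(Kᵢ−1)/(1+ψ(Kᵢ−1)) = 0.
Feasibility: ΣzᵢKᵢ = 1.4244, Σzᵢ/Kᵢ = 1.2189 — both > 1, two phases present.
Newton iteration, ψ⁰ = 0.37:
  ψ = 0.3700: g = 0.23520, g' = -0.4867 → ψ = 0.8533
  ψ = 0.8533: g = -0.05555, g' = -0.8794 → ψ = 0.7901
  ψ = 0.7901: g = -0.00414, g' = -0.7553 → ψ = 0.7846
Converged at ψ = 0.7846.
Then V = ψ·F = 0.7846·464.1 = 364.1 mol/h and L = F − V = 100.0 mol/h.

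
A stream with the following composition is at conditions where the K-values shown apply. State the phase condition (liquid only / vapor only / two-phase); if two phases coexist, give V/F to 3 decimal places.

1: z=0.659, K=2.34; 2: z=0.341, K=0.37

two-phase, V/F = 0.792

ΣzᵢKᵢ = 1.668; Σzᵢ/Kᵢ = 1.203.
Both exceed 1, so a two-phase solution exists.
Rachford–Rice: g(ψ) = Σ zᵢ(Kᵢ−1)/(1+ψ(Kᵢ−1)) = 0.
Iterate (Newton) starting at ψ = 0.5:
  ψ = 0.500: g = 0.2152, g' = -0.713 → ψ = 0.802
  ψ = 0.802: g = -0.0085, g' = -0.828 → ψ = 0.792
Converged at ψ = 0.792.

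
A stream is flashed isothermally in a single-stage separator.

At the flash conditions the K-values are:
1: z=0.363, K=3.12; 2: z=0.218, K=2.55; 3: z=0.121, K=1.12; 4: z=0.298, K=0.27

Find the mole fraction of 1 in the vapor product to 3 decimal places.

Newton iteration, β⁰ = 0.59:
  β = 0.590: g = 0.1498, g' = -0.956 → β = 0.747
  β = 0.747: g = -0.0103, g' = -1.126 → β = 0.738
  β = 0.738: g = -0.0001, g' = -1.109 → β = 0.737
Converged at β = 0.737.
Compositions from xᵢ = zᵢ/(1+β(Kᵢ−1)), yᵢ = Kᵢxᵢ:
  1: x = 0.142, y = 0.442
  2: x = 0.102, y = 0.259
  3: x = 0.111, y = 0.125
  4: x = 0.646, y = 0.174

y_1 = 0.442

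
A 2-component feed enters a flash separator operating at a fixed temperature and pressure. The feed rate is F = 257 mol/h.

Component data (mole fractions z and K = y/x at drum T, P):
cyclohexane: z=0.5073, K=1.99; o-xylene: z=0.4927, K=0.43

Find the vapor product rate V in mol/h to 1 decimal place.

Material balance + equilibrium reduce to Σ zᵢ(Kᵢ−1)/(1+ψ(Kᵢ−1)) = 0.
g(0) = ΣzᵢKᵢ − 1 = 0.2214 and g(1) = 1 − Σzᵢ/Kᵢ = -0.4007, so a root lies in (0, 1).
Newton iteration, ψ⁰ = 0.47:
  ψ = 0.4700: g = -0.04086, g' = -0.5302 → ψ = 0.3929
  ψ = 0.3929: g = -0.00032, g' = -0.5235 → ψ = 0.3923
Converged at ψ = 0.3923.
Then V = ψ·F = 0.3923·257 = 100.8 mol/h and L = F − V = 156.2 mol/h.

V = 100.8 mol/h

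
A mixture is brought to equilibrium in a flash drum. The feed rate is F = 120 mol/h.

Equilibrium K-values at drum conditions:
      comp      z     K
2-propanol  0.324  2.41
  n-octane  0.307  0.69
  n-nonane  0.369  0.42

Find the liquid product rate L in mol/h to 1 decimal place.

L = 93.3 mol/h

Material balance + equilibrium reduce to Σ zᵢ(Kᵢ−1)/(1+V/F(Kᵢ−1)) = 0.
Feasibility: ΣzᵢKᵢ = 1.148, Σzᵢ/Kᵢ = 1.458 — both > 1, two phases present.
Newton iteration, V/F⁰ = 0.61:
  V/F = 0.610: g = -0.2030, g' = -0.528 → V/F = 0.226
  V/F = 0.226: g = -0.0021, g' = -0.569 → V/F = 0.222
Converged at V/F = 0.222.
Then V = V/F·F = 0.2221·120 = 26.7 mol/h and L = F − V = 93.3 mol/h.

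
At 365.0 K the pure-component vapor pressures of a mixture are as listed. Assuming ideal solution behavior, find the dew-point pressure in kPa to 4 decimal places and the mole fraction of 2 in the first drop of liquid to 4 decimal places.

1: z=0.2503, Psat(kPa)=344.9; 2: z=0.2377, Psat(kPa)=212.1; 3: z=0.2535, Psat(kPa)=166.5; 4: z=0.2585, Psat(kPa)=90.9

At the dew point ψ → 1, so Σzᵢ/Kᵢ = 1 with Kᵢ = Pᵢˢᵃᵗ/P ⇒ 1/P = Σzᵢ/Pᵢˢᵃᵗ.
1/P = 0.2503/344.9 + 0.2377/212.1 + 0.2535/166.5 + 0.2585/90.9 = 0.0062127 ⇒ P = 160.9600 kPa
xᵢ = zᵢP/Pᵢˢᵃᵗ ⇒ x_2 = 0.2377·160.9600/212.1 = 0.1804

Pdew = 160.9600 kPa, x_2 = 0.1804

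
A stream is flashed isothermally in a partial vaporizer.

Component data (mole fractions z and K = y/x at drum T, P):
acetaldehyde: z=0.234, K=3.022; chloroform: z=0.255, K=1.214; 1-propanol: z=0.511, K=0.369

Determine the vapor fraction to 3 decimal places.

Newton–Raphson from ψ = 0.45:
  ψ = 0.450: g = -0.1528, g' = -0.669 → ψ = 0.222
  ψ = 0.222: g = 0.0040, g' = -0.742 → ψ = 0.227
Converged at ψ = 0.227.

ψ = 0.227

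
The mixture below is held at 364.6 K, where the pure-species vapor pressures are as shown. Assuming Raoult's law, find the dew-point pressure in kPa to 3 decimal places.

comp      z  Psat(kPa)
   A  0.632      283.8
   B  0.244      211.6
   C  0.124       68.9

Pdew = 193.060 kPa

At the dew point ψ → 1, so Σzᵢ/Kᵢ = 1 with Kᵢ = Pᵢˢᵃᵗ/P ⇒ 1/P = Σzᵢ/Pᵢˢᵃᵗ.
1/P = 0.632/283.8 + 0.244/211.6 + 0.124/68.9 = 0.005180 ⇒ P = 193.060 kPa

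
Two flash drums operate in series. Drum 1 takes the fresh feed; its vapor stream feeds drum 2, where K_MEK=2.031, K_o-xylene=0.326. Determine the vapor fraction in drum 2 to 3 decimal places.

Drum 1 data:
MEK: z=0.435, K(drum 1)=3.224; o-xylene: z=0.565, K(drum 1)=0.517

V/F (drum 2) = 0.441

Drum 1:
Binary case is linear: z₁(K₁−1)(1+ψ₁(K₂−1)) + z₂(K₂−1)(1+ψ₁(K₁−1)) = 0
⇒ ψ₁ = [z₁(K₁−1)+z₂(K₂−1)] / [−(K₁−1)(K₂−1)] = 0.6945/1.0742 = 0.647
Drum-1 compositions:
  MEK: x = 0.178, y = 0.575
  o-xylene: x = 0.822, y = 0.425
Drum-2 feed = drum-1 vapor: z₂ = (0.5752, 0.4248).
Drum 2:
Rachford–Rice: g(ψ₂) = Σ zᵢ(Kᵢ−1)/(1+ψ₂(Kᵢ−1)) = 0.
g(0) = ΣzᵢKᵢ − 1 = 0.307 and g(1) = 1 − Σzᵢ/Kᵢ = -0.586, so a root lies in (0, 1).
Iterate (Newton) starting at ψ₂ = 0.5:
  ψ₂ = 0.500: g = -0.0405, g' = -0.705 → ψ₂ = 0.443
  ψ₂ = 0.443: g = -0.0008, g' = -0.680 → ψ₂ = 0.441
Converged at ψ₂ = 0.441.
  MEK: x = 0.395, y = 0.803
  o-xylene: x = 0.605, y = 0.197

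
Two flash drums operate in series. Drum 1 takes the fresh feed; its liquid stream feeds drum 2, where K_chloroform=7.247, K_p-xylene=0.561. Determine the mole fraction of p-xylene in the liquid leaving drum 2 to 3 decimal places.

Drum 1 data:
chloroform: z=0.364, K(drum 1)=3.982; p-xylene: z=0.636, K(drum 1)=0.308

x_p-xylene (drum 2) = 0.934

Drum 1:
Rachford–Rice: g(ψ₁) = Σ zᵢ(Kᵢ−1)/(1+ψ₁(Kᵢ−1)) = 0.
Feasibility: ΣzᵢKᵢ = 1.645, Σzᵢ/Kᵢ = 2.156 — both > 1, two phases present.
Newton iteration, ψ₁⁰ = 0.5:
  ψ₁ = 0.500: g = -0.2372, g' = -1.234 → ψ₁ = 0.308
  ψ₁ = 0.308: g = 0.0068, g' = -1.372 → ψ₁ = 0.313
Converged at ψ₁ = 0.313.
Drum-1 compositions:
  chloroform: x = 0.188, y = 0.750
  p-xylene: x = 0.812, y = 0.250
Drum-2 feed = drum-1 liquid: z₂ = (0.1884, 0.8116).
Drum 2:
Binary case is linear: z₁(K₁−1)(1+ψ₂(K₂−1)) + z₂(K₂−1)(1+ψ₂(K₁−1)) = 0
⇒ ψ₂ = [z₁(K₁−1)+z₂(K₂−1)] / [−(K₁−1)(K₂−1)] = 0.8203/2.7424 = 0.299
  chloroform: x = 0.066, y = 0.476
  p-xylene: x = 0.934, y = 0.524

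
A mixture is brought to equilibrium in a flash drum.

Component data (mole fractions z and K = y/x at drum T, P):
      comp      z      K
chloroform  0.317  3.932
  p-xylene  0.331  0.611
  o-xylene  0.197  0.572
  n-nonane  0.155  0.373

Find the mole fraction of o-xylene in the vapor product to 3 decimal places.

Newton iteration, β⁰ = 0.48:
  β = 0.480: g = -0.0174, g' = -0.728 → β = 0.456
Converged at β = 0.456.
Compositions from xᵢ = zᵢ/(1+β(Kᵢ−1)), yᵢ = Kᵢxᵢ:
  chloroform: x = 0.136, y = 0.533
  p-xylene: x = 0.402, y = 0.246
  o-xylene: x = 0.245, y = 0.140
  n-nonane: x = 0.217, y = 0.081

y_o-xylene = 0.140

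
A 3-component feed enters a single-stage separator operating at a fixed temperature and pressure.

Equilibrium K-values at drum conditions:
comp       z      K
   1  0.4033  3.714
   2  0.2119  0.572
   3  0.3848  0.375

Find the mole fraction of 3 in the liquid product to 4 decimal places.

Newton–Raphson from ψ = 0.46:
  ψ = 0.4600: g = 0.03634, g' = -0.9439 → ψ = 0.4985
  ψ = 0.4985: g = 0.00056, g' = -0.9165 → ψ = 0.4991
Converged at ψ = 0.4991.
Compositions from xᵢ = zᵢ/(1+ψ(Kᵢ−1)), yᵢ = Kᵢxᵢ:
  1: x = 0.1713, y = 0.6361
  2: x = 0.2695, y = 0.1541
  3: x = 0.5593, y = 0.2097

x_3 = 0.5593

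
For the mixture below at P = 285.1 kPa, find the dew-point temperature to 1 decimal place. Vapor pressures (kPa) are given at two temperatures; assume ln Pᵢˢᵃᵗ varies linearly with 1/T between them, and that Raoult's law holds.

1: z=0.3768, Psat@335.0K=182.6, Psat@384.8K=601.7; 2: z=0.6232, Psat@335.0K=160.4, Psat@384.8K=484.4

Dew-point temperature: Σzᵢ·P/Pᵢˢᵃᵗ(T) = 1. Interpolate ln Pᵢˢᵃᵗ = aᵢ + bᵢ/T.
  T = 335.0 K: ΣzᵢP/Pᵢˢᵃᵗ = 1.6960
  T = 384.8 K: ΣzᵢP/Pᵢˢᵃᵗ = 0.5453
  T = 359.9 K: ΣzᵢP/Pᵢˢᵃᵗ = 0.9245
  T = 347.4 K: ΣzᵢP/Pᵢˢᵃᵗ = 1.2401
  T = 353.6 K: ΣzᵢP/Pᵢˢᵃᵗ = 1.0692
  T = 356.8 K: ΣzᵢP/Pᵢˢᵃᵗ = 0.9924
  T = 355.2 K: ΣzᵢP/Pᵢˢᵃᵗ = 1.0299
Interpolating between 355.2 K and 356.8 K gives T ≈ 356.5 K.

T = 356.5 K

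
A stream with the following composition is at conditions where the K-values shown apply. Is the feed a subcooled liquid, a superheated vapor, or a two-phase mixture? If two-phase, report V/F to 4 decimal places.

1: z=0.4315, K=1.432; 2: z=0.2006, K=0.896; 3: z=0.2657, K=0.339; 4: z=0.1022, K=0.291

ΣzᵢKᵢ = 0.9175; Σzᵢ/Kᵢ = 1.6602.
Since ΣzᵢKᵢ < 1 the mixture is below its bubble point — single liquid phase.

subcooled liquid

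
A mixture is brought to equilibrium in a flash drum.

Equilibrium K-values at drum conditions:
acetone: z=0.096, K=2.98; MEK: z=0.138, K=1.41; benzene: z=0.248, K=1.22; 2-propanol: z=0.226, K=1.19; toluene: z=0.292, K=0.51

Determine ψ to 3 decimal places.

ψ = 0.665

Let ψ = V/F and solve Σ zᵢ(Kᵢ−1)/(1+ψ(Kᵢ−1)) = 0.
g(0) = ΣzᵢKᵢ − 1 = 0.201 and g(1) = 1 − Σzᵢ/Kᵢ = -0.096, so a root lies in (0, 1).
Iterate (Newton) starting at ψ = 0.5:
  ψ = 0.500: g = 0.0413, g' = -0.251 → ψ = 0.665
Converged at ψ = 0.665.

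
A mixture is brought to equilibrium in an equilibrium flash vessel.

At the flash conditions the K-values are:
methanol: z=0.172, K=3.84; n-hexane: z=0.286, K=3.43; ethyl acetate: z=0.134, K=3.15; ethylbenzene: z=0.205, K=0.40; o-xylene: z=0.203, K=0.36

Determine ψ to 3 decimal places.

ψ = 0.789

Newton–Raphson from ψ = 0.45:
  ψ = 0.450: g = 0.3419, g' = -1.115 → ψ = 0.757
  ψ = 0.757: g = 0.0325, g' = -0.999 → ψ = 0.789
Converged at ψ = 0.789.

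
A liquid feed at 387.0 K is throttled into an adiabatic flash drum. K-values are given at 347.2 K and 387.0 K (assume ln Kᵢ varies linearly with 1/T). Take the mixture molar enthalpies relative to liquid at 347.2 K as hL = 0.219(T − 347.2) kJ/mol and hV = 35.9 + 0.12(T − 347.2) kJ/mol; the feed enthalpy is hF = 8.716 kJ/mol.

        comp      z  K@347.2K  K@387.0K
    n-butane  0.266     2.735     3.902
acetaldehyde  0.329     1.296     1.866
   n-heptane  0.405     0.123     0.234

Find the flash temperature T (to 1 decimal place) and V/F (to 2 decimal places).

T = 349.8 K, V/F = 0.23

Adiabatic flash: solve Rachford–Rice at each trial T, then check hF = ψ·hV(T) + (1−ψ)·hL(T).
  T = 347.2 K: K = (2.735, 1.296, 0.123), RR gives ψ = 0.204, H_out = 7.329 kJ/mol
  T = 387.0 K: K = (3.902, 1.866, 0.234), RR gives ψ = 0.510, H_out = 25.009 kJ/mol
  T = 367.1 K: K = (3.298, 1.571, 0.173), RR gives ψ = 0.372, H_out = 16.991 kJ/mol
  T = 357.1 K: K = (3.010, 1.430, 0.146), RR gives ψ = 0.294, H_out = 12.434 kJ/mol
  T = 352.1 K: K = (2.870, 1.362, 0.134), RR gives ψ = 0.251, H_out = 9.945 kJ/mol
  T = 349.6 K: K = (2.801, 1.328, 0.128), RR gives ψ = 0.227, H_out = 8.634 kJ/mol
  T = 350.9 K: K = (2.836, 1.345, 0.131), RR gives ψ = 0.240, H_out = 9.321 kJ/mol
Linear interpolation between T = 349.6 (H_out = 8.634) and T = 350.9 (H_out = 9.321) on hF = 8.716 gives T ≈ 349.8 K, at which ψ = 0.23.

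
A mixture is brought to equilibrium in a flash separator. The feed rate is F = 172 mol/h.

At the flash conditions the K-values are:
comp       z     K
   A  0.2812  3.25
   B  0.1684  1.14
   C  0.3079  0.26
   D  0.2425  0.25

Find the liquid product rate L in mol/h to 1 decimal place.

L = 141.0 mol/h

Material balance + equilibrium reduce to Σ zᵢ(Kᵢ−1)/(1+ψ(Kᵢ−1)) = 0.
g(0) = ΣzᵢKᵢ − 1 = 0.2466 and g(1) = 1 − Σzᵢ/Kᵢ = -1.3885, so a root lies in (0, 1).
Newton iteration, ψ⁰ = 0.5:
  ψ = 0.5000: g = -0.33289, g' = -1.0921 → ψ = 0.1952
  ψ = 0.1952: g = -0.01682, g' = -1.1080 → ψ = 0.1800
  ψ = 0.1800: g = 0.00017, g' = -1.1310 → ψ = 0.1802
Converged at ψ = 0.1802.
Then V = ψ·F = 0.1802·172 = 31.0 mol/h and L = F − V = 141.0 mol/h.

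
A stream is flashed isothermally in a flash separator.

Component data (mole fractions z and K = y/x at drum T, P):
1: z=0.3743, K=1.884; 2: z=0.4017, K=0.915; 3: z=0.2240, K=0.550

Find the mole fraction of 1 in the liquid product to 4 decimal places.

Newton iteration, ψ⁰ = 0.5:
  ψ = 0.5000: g = 0.06374, g' = -0.2194 → ψ = 0.7906
  ψ = 0.7906: g = 0.00170, g' = -0.2140 → ψ = 0.7985
Converged at ψ = 0.7985.
Compositions from xᵢ = zᵢ/(1+ψ(Kᵢ−1)), yᵢ = Kᵢxᵢ:
  1: x = 0.2194, y = 0.4134
  2: x = 0.4309, y = 0.3943
  3: x = 0.3496, y = 0.1923

x_1 = 0.2194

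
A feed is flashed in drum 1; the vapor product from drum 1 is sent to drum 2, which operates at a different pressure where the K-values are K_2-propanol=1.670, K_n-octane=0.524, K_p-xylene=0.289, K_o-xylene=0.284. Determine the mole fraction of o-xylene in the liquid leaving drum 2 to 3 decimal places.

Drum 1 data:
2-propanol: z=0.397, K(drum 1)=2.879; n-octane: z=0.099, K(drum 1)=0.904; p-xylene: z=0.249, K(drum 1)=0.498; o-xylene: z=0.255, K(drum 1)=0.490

Drum 1:
Material balance + equilibrium reduce to Σ zᵢ(Kᵢ−1)/(1+ψ₁(Kᵢ−1)) = 0.
Feasibility: ΣzᵢKᵢ = 1.481, Σzᵢ/Kᵢ = 1.268 — both > 1, two phases present.
Newton–Raphson from ψ₁ = 0.5:
  ψ₁ = 0.500: g = 0.0332, g' = -0.605 → ψ₁ = 0.555
  ψ₁ = 0.555: g = 0.0005, g' = -0.587 → ψ₁ = 0.556
Converged at ψ₁ = 0.556.
Drum-1 compositions:
  2-propanol: x = 0.194, y = 0.559
  n-octane: x = 0.105, y = 0.095
  p-xylene: x = 0.345, y = 0.172
  o-xylene: x = 0.356, y = 0.174
Drum-2 feed = drum-1 vapor: z₂ = (0.5591, 0.0945, 0.1720, 0.1744).
Drum 2:
Let ψ₂ = V/F and solve Σ zᵢ(Kᵢ−1)/(1+ψ₂(Kᵢ−1)) = 0.
Check two-phase: ΣzᵢKᵢ = 1.082 > 1 and Σzᵢ/Kᵢ = 1.724 > 1, so g(0) = 0.082 > 0 and g(1) = -0.724 < 0.
Iterate (Newton) starting at ψ₂ = 0.69:
  ψ₂ = 0.690: g = -0.2977, g' = -0.849 → ψ₂ = 0.339
  ψ₂ = 0.339: g = -0.0746, g' = -0.504 → ψ₂ = 0.191
  ψ₂ = 0.191: g = -0.0037, g' = -0.460 → ψ₂ = 0.183
Converged at ψ₂ = 0.183.
  2-propanol: x = 0.498, y = 0.832
  n-octane: x = 0.104, y = 0.054
  p-xylene: x = 0.198, y = 0.057
  o-xylene: x = 0.201, y = 0.057

x_o-xylene (drum 2) = 0.201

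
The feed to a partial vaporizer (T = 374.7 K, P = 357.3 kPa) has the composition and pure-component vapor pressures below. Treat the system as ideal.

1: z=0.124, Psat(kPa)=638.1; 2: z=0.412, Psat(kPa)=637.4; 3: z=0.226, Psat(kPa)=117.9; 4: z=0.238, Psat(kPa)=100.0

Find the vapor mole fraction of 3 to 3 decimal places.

y_3 = 0.085

Raoult's law: Kᵢ = Pᵢˢᵃᵗ/P = Pᵢˢᵃᵗ/357.3.
  K_1 = 638.1/357.3 = 1.78589, K_2 = 637.4/357.3 = 1.78394, K_3 = 117.9/357.3 = 0.32997, K_4 = 100.0/357.3 = 0.27988
Rachford–Rice: g(V/F) = Σ zᵢ(Kᵢ−1)/(1+V/F(Kᵢ−1)) = 0.
g(0) = ΣzᵢKᵢ − 1 = 0.098 and g(1) = 1 − Σzᵢ/Kᵢ = -0.836, so a root lies in (0, 1).
Newton–Raphson from V/F = 0.5:
  V/F = 0.500: g = -0.1935, g' = -0.701 → V/F = 0.224
  V/F = 0.224: g = -0.0249, g' = -0.554 → V/F = 0.179
Converged at V/F = 0.179.
Compositions from xᵢ = zᵢ/(1+V/F(Kᵢ−1)), yᵢ = Kᵢxᵢ:
  1: x = 0.109, y = 0.194
  2: x = 0.361, y = 0.645
  3: x = 0.257, y = 0.085
  4: x = 0.273, y = 0.076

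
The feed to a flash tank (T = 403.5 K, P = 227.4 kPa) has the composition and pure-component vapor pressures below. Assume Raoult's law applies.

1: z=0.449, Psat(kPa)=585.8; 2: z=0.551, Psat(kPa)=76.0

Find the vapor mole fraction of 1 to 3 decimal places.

Raoult's law: Kᵢ = Pᵢˢᵃᵗ/P = Pᵢˢᵃᵗ/227.4.
  K_1 = 585.8/227.4 = 2.57608, K_2 = 76.0/227.4 = 0.33421
Iterate (Newton) starting at ψ = 0.5:
  ψ = 0.500: g = -0.1541, g' = -0.898 → ψ = 0.328
  ψ = 0.328: g = -0.0031, g' = -0.884 → ψ = 0.325
Converged at ψ = 0.325.
Compositions from xᵢ = zᵢ/(1+ψ(Kᵢ−1)), yᵢ = Kᵢxᵢ:
  1: x = 0.297, y = 0.765
  2: x = 0.703, y = 0.235

y_1 = 0.765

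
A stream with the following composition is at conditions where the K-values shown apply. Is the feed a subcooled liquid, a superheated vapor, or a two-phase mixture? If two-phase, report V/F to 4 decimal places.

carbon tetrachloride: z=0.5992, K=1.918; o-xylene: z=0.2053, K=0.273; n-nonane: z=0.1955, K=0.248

ΣzᵢKᵢ = 1.2538; Σzᵢ/Kᵢ = 1.8527.
Both exceed 1, so a two-phase solution exists.
Rachford–Rice: g(ψ) = Σ zᵢ(Kᵢ−1)/(1+ψ(Kᵢ−1)) = 0.
Newton iteration, ψ⁰ = 0.5:
  ψ = 0.5000: g = -0.09308, g' = -0.7890 → ψ = 0.3820
  ψ = 0.3820: g = -0.00568, g' = -0.7024 → ψ = 0.3739
Converged at ψ = 0.3739.

two-phase, V/F = 0.3739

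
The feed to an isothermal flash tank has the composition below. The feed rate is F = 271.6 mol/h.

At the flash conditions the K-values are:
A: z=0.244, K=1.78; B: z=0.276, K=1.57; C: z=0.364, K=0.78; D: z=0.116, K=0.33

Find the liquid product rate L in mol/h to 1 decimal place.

L = 86.2 mol/h

Iterate (Newton) starting at β = 0.5:
  β = 0.500: g = 0.0525, g' = -0.271 → β = 0.694
  β = 0.694: g = -0.0035, g' = -0.315 → β = 0.683
Converged at β = 0.683.
Then V = β·F = 0.6826·271.6 = 185.4 mol/h and L = F − V = 86.2 mol/h.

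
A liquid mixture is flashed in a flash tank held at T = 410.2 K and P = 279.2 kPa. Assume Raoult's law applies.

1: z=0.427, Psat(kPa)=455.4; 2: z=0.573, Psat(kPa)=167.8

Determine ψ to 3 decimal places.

Raoult's law: Kᵢ = Pᵢˢᵃᵗ/P = Pᵢˢᵃᵗ/279.2.
  K_1 = 455.4/279.2 = 1.63109, K_2 = 167.8/279.2 = 0.60100
Binary case is linear: z₁(K₁−1)(1+ψ(K₂−1)) + z₂(K₂−1)(1+ψ(K₁−1)) = 0
⇒ ψ = [z₁(K₁−1)+z₂(K₂−1)] / [−(K₁−1)(K₂−1)] = 0.0408/0.2518 = 0.162

ψ = 0.162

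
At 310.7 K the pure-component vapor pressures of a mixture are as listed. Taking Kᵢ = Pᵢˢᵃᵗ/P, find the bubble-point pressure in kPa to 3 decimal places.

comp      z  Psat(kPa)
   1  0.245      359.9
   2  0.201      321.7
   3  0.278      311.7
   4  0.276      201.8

At the bubble point ψ → 0, so ΣzᵢKᵢ = 1 with Kᵢ = Pᵢˢᵃᵗ/P ⇒ P = ΣzᵢPᵢˢᵃᵗ.
P = 0.245·359.9 + 0.201·321.7 + 0.278·311.7 + 0.276·201.8 = 295.187 kPa

Pbub = 295.187 kPa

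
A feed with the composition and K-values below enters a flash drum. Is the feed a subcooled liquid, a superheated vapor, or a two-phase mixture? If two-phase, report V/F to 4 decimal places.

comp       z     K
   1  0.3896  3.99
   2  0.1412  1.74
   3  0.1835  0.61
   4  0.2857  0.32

two-phase, V/F = 0.6743

ΣzᵢKᵢ = 2.0036; Σzᵢ/Kᵢ = 1.3724.
Both exceed 1, so a two-phase solution exists.
Rachford–Rice: g(ψ) = Σ zᵢ(Kᵢ−1)/(1+ψ(Kᵢ−1)) = 0.
Newton–Raphson from ψ = 0.5:
  ψ = 0.5000: g = 0.15991, g' = -0.9471 → ψ = 0.6688
  ψ = 0.6688: g = 0.00505, g' = -0.9172 → ψ = 0.6743
Converged at ψ = 0.6743.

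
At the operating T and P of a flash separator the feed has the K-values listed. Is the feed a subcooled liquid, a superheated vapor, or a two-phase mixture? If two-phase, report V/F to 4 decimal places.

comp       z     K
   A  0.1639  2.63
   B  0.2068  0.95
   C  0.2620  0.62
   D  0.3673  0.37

subcooled liquid

ΣzᵢKᵢ = 0.9259; Σzᵢ/Kᵢ = 1.6953.
Since ΣzᵢKᵢ < 1 the mixture is below its bubble point — single liquid phase.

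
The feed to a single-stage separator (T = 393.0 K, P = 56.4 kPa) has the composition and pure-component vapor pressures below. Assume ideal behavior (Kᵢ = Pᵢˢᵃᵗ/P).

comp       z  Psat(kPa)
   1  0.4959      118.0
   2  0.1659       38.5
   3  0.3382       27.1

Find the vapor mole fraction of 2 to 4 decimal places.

y_2 = 0.1408

Raoult's law: Kᵢ = Pᵢˢᵃᵗ/P = Pᵢˢᵃᵗ/56.4.
  K_1 = 118.0/56.4 = 2.092199, K_2 = 38.5/56.4 = 0.682624, K_3 = 27.1/56.4 = 0.480496
Newton iteration, ψ⁰ = 0.5:
  ψ = 0.5000: g = 0.05038, g' = -0.4376 → ψ = 0.6151
  ψ = 0.6151: g = 0.00033, g' = -0.4346 → ψ = 0.6159
Converged at ψ = 0.6159.
Compositions from xᵢ = zᵢ/(1+ψ(Kᵢ−1)), yᵢ = Kᵢxᵢ:
  1: x = 0.2965, y = 0.6203
  2: x = 0.2062, y = 0.1408
  3: x = 0.4973, y = 0.2390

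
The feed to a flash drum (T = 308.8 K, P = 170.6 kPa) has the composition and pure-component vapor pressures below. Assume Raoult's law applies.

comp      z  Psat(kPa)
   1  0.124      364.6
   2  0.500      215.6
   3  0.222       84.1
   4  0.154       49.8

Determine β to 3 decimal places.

β = 0.161

Raoult's law: Kᵢ = Pᵢˢᵃᵗ/P = Pᵢˢᵃᵗ/170.6.
  K_1 = 364.6/170.6 = 2.13716, K_2 = 215.6/170.6 = 1.26377, K_3 = 84.1/170.6 = 0.49297, K_4 = 49.8/170.6 = 0.29191
Newton iteration, β⁰ = 0.63:
  β = 0.630: g = -0.1670, g' = -0.455 → β = 0.263
  β = 0.263: g = -0.0320, g' = -0.318 → β = 0.162
  β = 0.162: g = -0.0004, g' = -0.313 → β = 0.161
Converged at β = 0.161.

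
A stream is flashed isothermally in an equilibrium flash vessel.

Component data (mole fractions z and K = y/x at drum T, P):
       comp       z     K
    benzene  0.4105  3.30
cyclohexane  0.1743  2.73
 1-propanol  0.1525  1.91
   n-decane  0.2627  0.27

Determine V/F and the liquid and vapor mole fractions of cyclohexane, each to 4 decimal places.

Rachford–Rice: g(V/F) = Σ zᵢ(Kᵢ−1)/(1+V/F(Kᵢ−1)) = 0.
Feasibility: ΣzᵢKᵢ = 2.1927, Σzᵢ/Kᵢ = 1.2410 — both > 1, two phases present.
Iterate (Newton) starting at V/F = 0.5:
  V/F = 0.5000: g = 0.39420, g' = -1.0266 → V/F = 0.8840
  V/F = 0.8840: g = -0.03327, g' = -1.4691 → V/F = 0.8613
  V/F = 0.8613: g = -0.00099, g' = -1.3840 → V/F = 0.8606
Converged at V/F = 0.8606.
Compositions from xᵢ = zᵢ/(1+V/F(Kᵢ−1)), yᵢ = Kᵢxᵢ:
  benzene: x = 0.1378, y = 0.4547
  cyclohexane: x = 0.0700, y = 0.1912
  1-propanol: x = 0.0855, y = 0.1633
  n-decane: x = 0.7067, y = 0.1908

V/F = 0.8606, x_cyclohexane = 0.0700, y_cyclohexane = 0.1912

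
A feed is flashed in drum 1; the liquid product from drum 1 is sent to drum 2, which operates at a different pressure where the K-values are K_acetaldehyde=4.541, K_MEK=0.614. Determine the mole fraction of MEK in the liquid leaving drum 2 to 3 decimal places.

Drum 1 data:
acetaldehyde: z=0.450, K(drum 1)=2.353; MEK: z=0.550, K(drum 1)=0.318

x_MEK (drum 2) = 0.902

Drum 1:
Rachford–Rice: g(ψ₁) = Σ zᵢ(Kᵢ−1)/(1+ψ₁(Kᵢ−1)) = 0.
Check two-phase: ΣzᵢKᵢ = 1.234 > 1 and Σzᵢ/Kᵢ = 1.921 > 1, so g(0) = 0.234 > 0 and g(1) = -0.921 < 0.
Newton iteration, ψ₁⁰ = 0.5:
  ψ₁ = 0.500: g = -0.2060, g' = -0.882 → ψ₁ = 0.266
  ψ₁ = 0.266: g = -0.0109, g' = -0.827 → ψ₁ = 0.253
Converged at ψ₁ = 0.253.
Drum-1 compositions:
  acetaldehyde: x = 0.335, y = 0.789
  MEK: x = 0.665, y = 0.211
Drum-2 feed = drum-1 liquid: z₂ = (0.3351, 0.6649).
Drum 2:
Material balance + equilibrium reduce to Σ zᵢ(Kᵢ−1)/(1+ψ₂(Kᵢ−1)) = 0.
Feasibility: ΣzᵢKᵢ = 1.930, Σzᵢ/Kᵢ = 1.157 — both > 1, two phases present.
Iterate (Newton) starting at ψ₂ = 0.5:
  ψ₂ = 0.500: g = 0.1103, g' = -0.700 → ψ₂ = 0.658
  ψ₂ = 0.658: g = 0.0125, g' = -0.557 → ψ₂ = 0.680
Converged at ψ₂ = 0.680.
  acetaldehyde: x = 0.098, y = 0.446
  MEK: x = 0.902, y = 0.554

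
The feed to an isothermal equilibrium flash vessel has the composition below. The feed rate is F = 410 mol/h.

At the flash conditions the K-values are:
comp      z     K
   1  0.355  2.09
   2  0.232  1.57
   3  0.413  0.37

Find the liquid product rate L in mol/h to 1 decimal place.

L = 224.2 mol/h

Material balance + equilibrium reduce to Σ zᵢ(Kᵢ−1)/(1+ψ(Kᵢ−1)) = 0.
Check two-phase: ΣzᵢKᵢ = 1.259 > 1 and Σzᵢ/Kᵢ = 1.434 > 1, so g(0) = 0.259 > 0 and g(1) = -0.434 < 0.
Newton iteration, ψ⁰ = 0.5:
  ψ = 0.500: g = -0.0265, g' = -0.572 → ψ = 0.454
  ψ = 0.454: g = -0.0003, g' = -0.558 → ψ = 0.453
Converged at ψ = 0.453.
Then V = ψ·F = 0.4531·410 = 185.8 mol/h and L = F − V = 224.2 mol/h.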